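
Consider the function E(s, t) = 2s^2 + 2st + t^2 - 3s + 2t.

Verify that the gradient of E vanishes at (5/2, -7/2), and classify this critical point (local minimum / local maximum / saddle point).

local minimum

∇E = (4s + 2t - 3, 2s + 2t + 2); substituting (5/2, -7/2) gives ∇E = (0, 0), so (5/2, -7/2) is indeed a critical point.
The Hessian of E is constant: H = [[4, 2], [2, 2]].
det(H) = 4·2 − 2² = 4.
det(H) > 0 and tr(H) = 6 > 0, so H is positive definite and the point is a local minimum.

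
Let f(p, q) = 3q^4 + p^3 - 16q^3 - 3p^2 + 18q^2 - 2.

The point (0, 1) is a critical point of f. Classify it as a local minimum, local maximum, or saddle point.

local maximum

The mixed partial ∂²f/∂p∂q is 0, so the Hessian at any point is diag(f_pp, f_qq) = diag(6(p - 1), 12(3q^2 - 8q + 3)).
At (0, 1): H = diag(-6, -24).
Both eigenvalues are negative, so H is negative definite: a local maximum.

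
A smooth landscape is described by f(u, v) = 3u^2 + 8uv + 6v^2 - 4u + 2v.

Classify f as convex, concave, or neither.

convex

f is quadratic, so its Hessian is the constant matrix H = [[6, 8], [8, 12]].
det(H) = 8, tr(H) = 18.
det(H) > 0 and tr(H) > 0, so H is positive definite everywhere: convex.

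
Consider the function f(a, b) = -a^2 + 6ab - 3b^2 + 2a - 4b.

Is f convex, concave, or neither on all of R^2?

f is quadratic, so its Hessian is the constant matrix H = [[-2, 6], [6, -6]].
det(H) = -24, tr(H) = -8.
det(H) < 0, so H is indefinite: neither convex nor concave.

neither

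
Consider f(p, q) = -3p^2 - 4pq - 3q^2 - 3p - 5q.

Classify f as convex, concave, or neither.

f is quadratic, so its Hessian is the constant matrix H = [[-6, -4], [-4, -6]].
det(H) = 20, tr(H) = -12.
det(H) > 0 and tr(H) < 0, so H is negative definite everywhere: concave.

concave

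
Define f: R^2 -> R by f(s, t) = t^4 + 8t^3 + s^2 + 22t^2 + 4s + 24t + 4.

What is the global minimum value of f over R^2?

f(s,t) separates as P(s) + Q(t) + 4, so its minimum is min P + min Q + 4.
P'(s) = 2s + 4 vanishes at s ∈ {-2}; Q'(t) = 4(t + 1)(t + 2)(t + 3) vanishes at t ∈ {-3, -2, -1}.
Local minima of P (where P''>0): P(-2)=-4. Local minima of Q: Q(-3)=-9, Q(-1)=-9.
So the global minimum of f is P(-2) + Q(-3) + 4 = -4 − 9 + 4 = -9, attained at (-2, -3).

-9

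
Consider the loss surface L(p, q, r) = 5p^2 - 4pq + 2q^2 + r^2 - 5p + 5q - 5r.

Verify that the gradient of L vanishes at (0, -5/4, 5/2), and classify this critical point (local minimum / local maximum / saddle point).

local minimum

∇L = (10p - 4q - 5, -4p + 4q + 5, 2r - 5); substituting (0, -5/4, 5/2) gives ∇L = (0, 0, 0), so (0, -5/4, 5/2) is indeed a critical point.
The Hessian is constant: H = [[10, -4, 0], [-4, 4, 0], [0, 0, 2]].
Leading principal minors: Δ₁ = 10, Δ₂ = 24, Δ₃ = 48.
All leading minors are positive, so H is positive definite: a local minimum.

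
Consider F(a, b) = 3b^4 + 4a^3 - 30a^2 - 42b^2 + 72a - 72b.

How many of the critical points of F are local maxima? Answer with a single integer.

F separates as a function of a plus a function of b, so ∇F=0 decouples.
∂F/∂a = 12(a - 3)(a - 2) = 0 at a ∈ {2, 3}; ∂F/∂b = 12(b - 3)(b + 1)(b + 2) = 0 at b ∈ {-2, -1, 3}.
The Hessian is diagonal: diag(F_aa, F_bb). Second derivatives: F_aa(2)=-12, F_aa(3)=12; F_bb(-2)=60, F_bb(-1)=-48, F_bb(3)=240.
Local maxima occur where both diagonal entries negative: (2, -1). Count: 1.

1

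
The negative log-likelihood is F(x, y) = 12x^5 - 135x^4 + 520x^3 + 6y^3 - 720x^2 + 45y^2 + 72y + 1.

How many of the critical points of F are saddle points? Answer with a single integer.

F separates as a function of x plus a function of y, so ∇F=0 decouples.
∂F/∂x = 60x(x - 4)(x - 3)(x - 2) = 0 at x ∈ {0, 2, 3, 4}; ∂F/∂y = 18(y + 1)(y + 4) = 0 at y ∈ {-4, -1}.
The Hessian is diagonal: diag(F_xx, F_yy). Second derivatives: F_xx(0)=-1440, F_xx(2)=240, F_xx(3)=-180, F_xx(4)=480; F_yy(-4)=-54, F_yy(-1)=54.
Saddle points occur where the two diagonal entries have opposite signs: (0, -1), (2, -4), (3, -1), (4, -4). Count: 4.

4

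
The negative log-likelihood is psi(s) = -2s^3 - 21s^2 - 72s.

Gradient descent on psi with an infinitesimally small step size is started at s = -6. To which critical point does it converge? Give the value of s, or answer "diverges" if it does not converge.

-4

psi'(s) = -6(s + 3)(s + 4), so psi'(-6) = -36.
Gradient descent moves in the -psi' direction, i.e. s is increasing.
The nearest critical point in that direction is s = -4, where psi'' = 6 > 0 (a local minimum). The iterate converges there.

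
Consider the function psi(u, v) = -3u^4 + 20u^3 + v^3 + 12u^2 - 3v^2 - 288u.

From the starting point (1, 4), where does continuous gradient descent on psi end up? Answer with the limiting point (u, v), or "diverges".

(3, 2)

psi is separable, so gradient descent decouples: u follows -∂psi/∂u, v follows -∂psi/∂v.
∂psi/∂u = -12(u - 4)(u - 3)(u + 2); at u=1 this is -216, so u increases.
∂psi/∂v = 3v(v - 2); at v=4 this is 24, so v decreases.
u converges to its nearest critical value 3 (a local min of the u-part); v converges to 2. The iterate converges to (3, 2).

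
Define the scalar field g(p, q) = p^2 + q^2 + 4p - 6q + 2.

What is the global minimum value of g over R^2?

g(p,q) separates as A(p) + B(q) + 2, so its minimum is min A + min B + 2.
A'(p) = 2p + 4 vanishes at p ∈ {-2}; B'(q) = 2q - 6 vanishes at q ∈ {3}.
Local minima of A (where A''>0): A(-2)=-4. Local minima of B: B(3)=-9.
So the global minimum of g is A(-2) + B(3) + 2 = -4 − 9 + 2 = -11, attained at (-2, 3).

-11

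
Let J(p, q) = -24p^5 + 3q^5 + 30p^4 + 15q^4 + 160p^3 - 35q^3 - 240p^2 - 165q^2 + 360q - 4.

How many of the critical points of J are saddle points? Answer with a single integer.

8

J separates as a function of p plus a function of q, so ∇J=0 decouples.
∂J/∂p = -120p(p - 2)(p - 1)(p + 2) = 0 at p ∈ {-2, 0, 1, 2}; ∂J/∂q = 15(q - 2)(q - 1)(q + 3)(q + 4) = 0 at q ∈ {-4, -3, 1, 2}.
The Hessian is diagonal: diag(J_pp, J_qq). Second derivatives: J_pp(-2)=2880, J_pp(0)=-480, J_pp(1)=360, J_pp(2)=-960; J_qq(-4)=-450, J_qq(-3)=300, J_qq(1)=-300, J_qq(2)=450.
Saddle points occur where the two diagonal entries have opposite signs: (-2, -4), (-2, 1), (0, -3), (0, 2), (1, -4), (1, 1), (2, -3), (2, 2). Count: 8.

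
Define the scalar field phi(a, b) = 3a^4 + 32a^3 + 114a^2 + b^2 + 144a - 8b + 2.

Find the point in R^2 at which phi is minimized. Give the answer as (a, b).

(-1, 4)

phi(a,b) separates as P(a) + Q(b) + 2, so its minimum is min P + min Q + 2.
P'(a) = 12(a + 1)(a + 3)(a + 4) vanishes at a ∈ {-4, -3, -1}; Q'(b) = 2b - 8 vanishes at b ∈ {4}.
Local minima of P (where P''>0): P(-4)=-32, P(-1)=-59. Local minima of Q: Q(4)=-16.
So the global minimum of phi is P(-1) + Q(4) + 2 = -59 − 16 + 2 = -73, attained at (-1, 4).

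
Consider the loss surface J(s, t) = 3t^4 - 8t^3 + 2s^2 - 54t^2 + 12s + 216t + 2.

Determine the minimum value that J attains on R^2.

J(s,t) separates as P(s) + Q(t) + 2, so its minimum is min P + min Q + 2.
P'(s) = 4s + 12 vanishes at s ∈ {-3}; Q'(t) = 12(t - 3)(t - 2)(t + 3) vanishes at t ∈ {-3, 2, 3}.
Local minima of P (where P''>0): P(-3)=-18. Local minima of Q: Q(-3)=-675, Q(3)=189.
So the global minimum of J is P(-3) + Q(-3) + 2 = -18 − 675 + 2 = -691, attained at (-3, -3).

-691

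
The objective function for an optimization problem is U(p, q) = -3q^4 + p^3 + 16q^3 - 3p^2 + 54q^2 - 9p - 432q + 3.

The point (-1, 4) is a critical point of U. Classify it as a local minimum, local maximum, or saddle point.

local maximum

The mixed partial ∂²U/∂p∂q is 0, so the Hessian at any point is diag(U_pp, U_qq) = diag(6(p - 1), 12(-3q^2 + 8q + 9)).
At (-1, 4): H = diag(-12, -84).
Both eigenvalues are negative, so H is negative definite: a local maximum.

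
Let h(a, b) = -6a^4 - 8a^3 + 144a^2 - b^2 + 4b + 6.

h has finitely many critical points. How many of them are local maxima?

2

h separates as a function of a plus a function of b, so ∇h=0 decouples.
∂h/∂a = -24a(a - 3)(a + 4) = 0 at a ∈ {-4, 0, 3}; ∂h/∂b = -2(b - 2) = 0 at b ∈ {2}.
The Hessian is diagonal: diag(h_aa, h_bb). Second derivatives: h_aa(-4)=-672, h_aa(0)=288, h_aa(3)=-504; h_bb(2)=-2.
Local maxima occur where both diagonal entries negative: (-4, 2), (3, 2). Count: 2.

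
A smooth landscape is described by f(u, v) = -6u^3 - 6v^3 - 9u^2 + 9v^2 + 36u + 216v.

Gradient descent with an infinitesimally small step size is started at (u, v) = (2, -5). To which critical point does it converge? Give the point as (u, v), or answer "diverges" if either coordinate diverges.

diverges

f is separable, so gradient descent decouples: u follows -∂f/∂u, v follows -∂f/∂v.
∂f/∂u = -18(u - 1)(u + 2); at u=2 this is -72, so u increases.
∂f/∂v = -18(v - 4)(v + 3); at v=-5 this is -324, so v increases.
The u-coordinate has no critical point in that direction and runs off to infinity.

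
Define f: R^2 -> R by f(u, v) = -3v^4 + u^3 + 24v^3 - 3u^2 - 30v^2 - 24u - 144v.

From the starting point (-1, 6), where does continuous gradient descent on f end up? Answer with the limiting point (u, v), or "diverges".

diverges

f is separable, so gradient descent decouples: u follows -∂f/∂u, v follows -∂f/∂v.
∂f/∂u = 3(u - 4)(u + 2); at u=-1 this is -15, so u increases.
∂f/∂v = -12(v - 4)(v - 3)(v + 1); at v=6 this is -504, so v increases.
The v-coordinate has no critical point in that direction and runs off to infinity.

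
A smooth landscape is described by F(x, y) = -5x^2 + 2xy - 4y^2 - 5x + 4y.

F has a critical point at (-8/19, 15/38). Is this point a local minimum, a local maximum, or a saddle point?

local maximum

The Hessian of F is constant: H = [[-10, 2], [2, -8]].
det(H) = (-10)·(-8) − 2² = 76.
det(H) > 0 and tr(H) = -18 < 0, so H is negative definite and the point is a local maximum.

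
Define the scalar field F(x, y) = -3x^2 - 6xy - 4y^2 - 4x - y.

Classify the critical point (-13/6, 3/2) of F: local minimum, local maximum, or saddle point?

The Hessian of F is constant: H = [[-6, -6], [-6, -8]].
det(H) = (-6)·(-8) − (-6)² = 12.
det(H) > 0 and tr(H) = -14 < 0, so H is negative definite and the point is a local maximum.

local maximum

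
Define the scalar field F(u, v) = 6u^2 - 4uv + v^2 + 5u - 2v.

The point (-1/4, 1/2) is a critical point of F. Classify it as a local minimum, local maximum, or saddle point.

The Hessian of F is constant: H = [[12, -4], [-4, 2]].
det(H) = 12·2 − (-4)² = 8.
det(H) > 0 and tr(H) = 14 > 0, so H is positive definite and the point is a local minimum.

local minimum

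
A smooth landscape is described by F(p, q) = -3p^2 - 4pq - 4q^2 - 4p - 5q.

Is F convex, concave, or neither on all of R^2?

F is quadratic, so its Hessian is the constant matrix H = [[-6, -4], [-4, -8]].
det(H) = 32, tr(H) = -14.
det(H) > 0 and tr(H) < 0, so H is negative definite everywhere: concave.

concave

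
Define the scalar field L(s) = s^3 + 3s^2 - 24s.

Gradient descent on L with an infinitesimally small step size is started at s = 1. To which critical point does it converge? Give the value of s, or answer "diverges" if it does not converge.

2

L'(s) = 3(s - 2)(s + 4), so L'(1) = -15.
Gradient descent moves in the -L' direction, i.e. s is increasing.
The nearest critical point in that direction is s = 2, where L'' = 18 > 0 (a local minimum). The iterate converges there.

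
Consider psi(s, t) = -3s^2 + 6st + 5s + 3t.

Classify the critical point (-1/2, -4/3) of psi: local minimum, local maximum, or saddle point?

saddle point

The Hessian of psi is constant: H = [[-6, 6], [6, 0]].
det(H) = (-6)·0 − 6² = -36.
Since det(H) < 0, H is indefinite and the critical point is a saddle point.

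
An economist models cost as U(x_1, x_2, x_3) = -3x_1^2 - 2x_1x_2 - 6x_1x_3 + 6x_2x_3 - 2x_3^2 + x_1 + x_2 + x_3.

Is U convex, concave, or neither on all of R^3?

U is quadratic, so its Hessian is the constant matrix H = [[-6, -2, -6], [-2, 0, 6], [-6, 6, -4]].
Leading principal minors: -6, -4, 376.
Neither pattern holds ⇒ H is indefinite ⇒ neither convex nor concave.

neither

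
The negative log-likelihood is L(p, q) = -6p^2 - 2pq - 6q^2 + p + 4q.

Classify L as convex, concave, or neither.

concave

L is quadratic, so its Hessian is the constant matrix H = [[-12, -2], [-2, -12]].
det(H) = 140, tr(H) = -24.
det(H) > 0 and tr(H) < 0, so H is negative definite everywhere: concave.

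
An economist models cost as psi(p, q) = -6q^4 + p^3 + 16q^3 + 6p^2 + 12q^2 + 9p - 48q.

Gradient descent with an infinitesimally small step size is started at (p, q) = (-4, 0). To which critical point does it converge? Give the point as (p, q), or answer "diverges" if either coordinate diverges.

psi is separable, so gradient descent decouples: p follows -∂psi/∂p, q follows -∂psi/∂q.
∂psi/∂p = 3(p + 1)(p + 3); at p=-4 this is 9, so p decreases.
∂psi/∂q = -24(q - 2)(q - 1)(q + 1); at q=0 this is -48, so q increases.
The p-coordinate has no critical point in that direction and runs off to infinity.

diverges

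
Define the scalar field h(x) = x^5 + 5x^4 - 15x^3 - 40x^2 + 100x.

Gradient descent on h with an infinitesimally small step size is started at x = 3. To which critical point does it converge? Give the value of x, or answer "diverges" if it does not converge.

2

h'(x) = 5(x - 2)(x - 1)(x + 2)(x + 5), so h'(3) = 400.
Gradient descent moves in the -h' direction, i.e. x is decreasing.
The nearest critical point in that direction is x = 2, where h'' = 140 > 0 (a local minimum). The iterate converges there.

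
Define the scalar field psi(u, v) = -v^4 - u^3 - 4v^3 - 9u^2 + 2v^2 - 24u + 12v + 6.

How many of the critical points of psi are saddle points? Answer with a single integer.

psi separates as a function of u plus a function of v, so ∇psi=0 decouples.
∂psi/∂u = -3(u + 2)(u + 4) = 0 at u ∈ {-4, -2}; ∂psi/∂v = -4(v - 1)(v + 1)(v + 3) = 0 at v ∈ {-3, -1, 1}.
The Hessian is diagonal: diag(psi_uu, psi_vv). Second derivatives: psi_uu(-4)=6, psi_uu(-2)=-6; psi_vv(-3)=-32, psi_vv(-1)=16, psi_vv(1)=-32.
Saddle points occur where the two diagonal entries have opposite signs: (-4, -3), (-4, 1), (-2, -1). Count: 3.

3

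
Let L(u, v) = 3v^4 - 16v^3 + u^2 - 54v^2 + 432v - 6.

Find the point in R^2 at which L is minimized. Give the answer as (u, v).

(0, -3)

L(u,v) separates as P(u) + Q(v) − 6, so its minimum is min P + min Q − 6.
P'(u) = 2u vanishes at u ∈ {0}; Q'(v) = 12(v - 4)(v - 3)(v + 3) vanishes at v ∈ {-3, 3, 4}.
Local minima of P (where P''>0): P(0)=0. Local minima of Q: Q(-3)=-1107, Q(4)=608.
So the global minimum of L is P(0) + Q(-3) − 6 = 0 − 1107 − 6 = -1113, attained at (0, -3).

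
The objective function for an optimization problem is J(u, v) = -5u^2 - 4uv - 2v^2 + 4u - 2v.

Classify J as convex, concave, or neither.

J is quadratic, so its Hessian is the constant matrix H = [[-10, -4], [-4, -4]].
det(H) = 24, tr(H) = -14.
det(H) > 0 and tr(H) < 0, so H is negative definite everywhere: concave.

concave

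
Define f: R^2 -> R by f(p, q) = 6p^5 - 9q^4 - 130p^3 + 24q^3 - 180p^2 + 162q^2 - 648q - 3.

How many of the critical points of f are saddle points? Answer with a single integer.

6

f separates as a function of p plus a function of q, so ∇f=0 decouples.
∂f/∂p = 30p(p - 4)(p + 1)(p + 3) = 0 at p ∈ {-3, -1, 0, 4}; ∂f/∂q = -36(q - 3)(q - 2)(q + 3) = 0 at q ∈ {-3, 2, 3}.
The Hessian is diagonal: diag(f_pp, f_qq). Second derivatives: f_pp(-3)=-1260, f_pp(-1)=300, f_pp(0)=-360, f_pp(4)=4200; f_qq(-3)=-1080, f_qq(2)=180, f_qq(3)=-216.
Saddle points occur where the two diagonal entries have opposite signs: (-3, 2), (-1, -3), (-1, 3), (0, 2), (4, -3), (4, 3). Count: 6.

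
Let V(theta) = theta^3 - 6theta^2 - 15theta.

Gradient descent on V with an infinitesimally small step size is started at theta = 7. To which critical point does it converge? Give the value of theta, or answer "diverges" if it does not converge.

V'(theta) = 3(theta - 5)(theta + 1), so V'(7) = 48.
Gradient descent moves in the -V' direction, i.e. theta is decreasing.
The nearest critical point in that direction is theta = 5, where V'' = 18 > 0 (a local minimum). The iterate converges there.

5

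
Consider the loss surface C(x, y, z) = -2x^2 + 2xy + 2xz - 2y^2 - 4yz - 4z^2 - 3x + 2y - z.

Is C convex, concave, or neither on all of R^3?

concave

C is quadratic, so its Hessian is the constant matrix H = [[-4, 2, 2], [2, -4, -4], [2, -4, -8]].
Leading principal minors: -4, 12, -48.
Signs alternate −, +, − ⇒ H ≺ 0 ⇒ concave.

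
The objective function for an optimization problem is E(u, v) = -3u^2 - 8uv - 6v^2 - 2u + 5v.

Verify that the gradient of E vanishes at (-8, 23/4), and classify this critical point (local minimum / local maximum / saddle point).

local maximum

∇E = (-6u - 8v - 2, -8u - 12v + 5); substituting (-8, 23/4) gives ∇E = (0, 0), so (-8, 23/4) is indeed a critical point.
The Hessian of E is constant: H = [[-6, -8], [-8, -12]].
det(H) = (-6)·(-12) − (-8)² = 8.
det(H) > 0 and tr(H) = -18 < 0, so H is negative definite and the point is a local maximum.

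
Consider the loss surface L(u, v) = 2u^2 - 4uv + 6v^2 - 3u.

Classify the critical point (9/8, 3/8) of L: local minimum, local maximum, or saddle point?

local minimum

The Hessian of L is constant: H = [[4, -4], [-4, 12]].
det(H) = 4·12 − (-4)² = 32.
det(H) > 0 and tr(H) = 16 > 0, so H is positive definite and the point is a local minimum.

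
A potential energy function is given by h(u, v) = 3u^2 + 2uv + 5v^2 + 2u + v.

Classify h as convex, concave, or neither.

h is quadratic, so its Hessian is the constant matrix H = [[6, 2], [2, 10]].
det(H) = 56, tr(H) = 16.
det(H) > 0 and tr(H) > 0, so H is positive definite everywhere: convex.

convex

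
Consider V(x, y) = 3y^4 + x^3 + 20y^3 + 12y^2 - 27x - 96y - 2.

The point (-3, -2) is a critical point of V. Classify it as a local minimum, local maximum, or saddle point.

local maximum

The mixed partial ∂²V/∂x∂y is 0, so the Hessian at any point is diag(V_xx, V_yy) = diag(6x, 12(3y^2 + 10y + 2)).
At (-3, -2): H = diag(-18, -72).
Both eigenvalues are negative, so H is negative definite: a local maximum.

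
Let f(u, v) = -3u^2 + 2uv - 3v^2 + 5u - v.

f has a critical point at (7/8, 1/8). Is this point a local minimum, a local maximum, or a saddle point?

The Hessian of f is constant: H = [[-6, 2], [2, -6]].
det(H) = (-6)·(-6) − 2² = 32.
det(H) > 0 and tr(H) = -12 < 0, so H is negative definite and the point is a local maximum.

local maximum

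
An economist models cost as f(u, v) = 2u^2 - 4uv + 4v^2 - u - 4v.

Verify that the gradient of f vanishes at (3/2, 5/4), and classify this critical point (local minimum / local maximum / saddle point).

local minimum

∇f = (4u - 4v - 1, -4u + 8v - 4); substituting (3/2, 5/4) gives ∇f = (0, 0), so (3/2, 5/4) is indeed a critical point.
The Hessian of f is constant: H = [[4, -4], [-4, 8]].
det(H) = 4·8 − (-4)² = 16.
det(H) > 0 and tr(H) = 12 > 0, so H is positive definite and the point is a local minimum.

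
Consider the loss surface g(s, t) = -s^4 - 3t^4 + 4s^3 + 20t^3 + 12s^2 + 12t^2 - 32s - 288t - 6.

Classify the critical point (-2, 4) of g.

local maximum

The mixed partial ∂²g/∂s∂t is 0, so the Hessian at any point is diag(g_ss, g_tt) = diag(12(-s^2 + 2s + 2), 12(-3t^2 + 10t + 2)).
At (-2, 4): H = diag(-72, -72).
Both eigenvalues are negative, so H is negative definite: a local maximum.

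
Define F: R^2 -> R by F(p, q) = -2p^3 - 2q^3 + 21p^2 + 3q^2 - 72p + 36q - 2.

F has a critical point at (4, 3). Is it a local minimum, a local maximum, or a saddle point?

The mixed partial ∂²F/∂p∂q is 0, so the Hessian at any point is diag(F_pp, F_qq) = diag(6(-2p + 7), 6(-2q + 1)).
At (4, 3): H = diag(-6, -30).
Both eigenvalues are negative, so H is negative definite: a local maximum.

local maximum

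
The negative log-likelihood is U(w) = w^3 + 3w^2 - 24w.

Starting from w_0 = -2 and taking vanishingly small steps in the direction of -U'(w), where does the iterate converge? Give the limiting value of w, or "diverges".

2

U'(w) = 3(w - 2)(w + 4), so U'(-2) = -24.
Gradient descent moves in the -U' direction, i.e. w is increasing.
The nearest critical point in that direction is w = 2, where U'' = 18 > 0 (a local minimum). The iterate converges there.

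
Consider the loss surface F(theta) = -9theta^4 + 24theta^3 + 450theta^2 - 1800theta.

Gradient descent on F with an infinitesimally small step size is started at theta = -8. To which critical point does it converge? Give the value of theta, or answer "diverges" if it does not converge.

diverges

F'(theta) = -36(theta - 5)(theta - 2)(theta + 5), so F'(-8) = 14040.
Gradient descent moves in the -F' direction, i.e. theta is decreasing.
There is no critical point below theta=-8, and F' keeps the same sign, so the iterate runs off to −∞.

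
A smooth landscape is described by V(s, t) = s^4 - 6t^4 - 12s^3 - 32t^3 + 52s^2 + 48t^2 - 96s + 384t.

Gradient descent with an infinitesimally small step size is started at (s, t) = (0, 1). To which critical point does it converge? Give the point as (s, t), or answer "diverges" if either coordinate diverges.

V is separable, so gradient descent decouples: s follows -∂V/∂s, t follows -∂V/∂t.
∂V/∂s = 4(s - 4)(s - 3)(s - 2); at s=0 this is -96, so s increases.
∂V/∂t = -24(t - 2)(t + 2)(t + 4); at t=1 this is 360, so t decreases.
s converges to its nearest critical value 2 (a local min of the s-part); t converges to -2. The iterate converges to (2, -2).

(2, -2)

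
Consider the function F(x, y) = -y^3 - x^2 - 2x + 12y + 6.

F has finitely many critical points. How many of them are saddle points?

1

F separates as a function of x plus a function of y, so ∇F=0 decouples.
∂F/∂x = -2(x + 1) = 0 at x ∈ {-1}; ∂F/∂y = -3(y - 2)(y + 2) = 0 at y ∈ {-2, 2}.
The Hessian is diagonal: diag(F_xx, F_yy). Second derivatives: F_xx(-1)=-2; F_yy(-2)=12, F_yy(2)=-12.
Saddle points occur where the two diagonal entries have opposite signs: (-1, -2). Count: 1.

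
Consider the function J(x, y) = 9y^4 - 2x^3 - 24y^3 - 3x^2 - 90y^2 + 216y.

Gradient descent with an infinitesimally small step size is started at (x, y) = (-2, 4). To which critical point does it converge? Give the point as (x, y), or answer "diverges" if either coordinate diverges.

J is separable, so gradient descent decouples: x follows -∂J/∂x, y follows -∂J/∂y.
∂J/∂x = -6x(x + 1); at x=-2 this is -12, so x increases.
∂J/∂y = 36(y - 3)(y - 1)(y + 2); at y=4 this is 648, so y decreases.
x converges to its nearest critical value -1 (a local min of the x-part); y converges to 3. The iterate converges to (-1, 3).

(-1, 3)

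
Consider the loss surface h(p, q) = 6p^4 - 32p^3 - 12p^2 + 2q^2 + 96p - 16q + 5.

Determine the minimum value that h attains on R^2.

h(p,q) separates as A(p) + B(q) + 5, so its minimum is min A + min B + 5.
A'(p) = 24(p - 4)(p - 1)(p + 1) vanishes at p ∈ {-1, 1, 4}; B'(q) = 4q - 16 vanishes at q ∈ {4}.
Local minima of A (where A''>0): A(-1)=-70, A(4)=-320. Local minima of B: B(4)=-32.
So the global minimum of h is A(4) + B(4) + 5 = -320 − 32 + 5 = -347, attained at (4, 4).

-347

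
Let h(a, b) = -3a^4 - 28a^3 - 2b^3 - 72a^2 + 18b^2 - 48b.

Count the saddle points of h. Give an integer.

h separates as a function of a plus a function of b, so ∇h=0 decouples.
∂h/∂a = -12a(a + 3)(a + 4) = 0 at a ∈ {-4, -3, 0}; ∂h/∂b = -6(b - 4)(b - 2) = 0 at b ∈ {2, 4}.
The Hessian is diagonal: diag(h_aa, h_bb). Second derivatives: h_aa(-4)=-48, h_aa(-3)=36, h_aa(0)=-144; h_bb(2)=12, h_bb(4)=-12.
Saddle points occur where the two diagonal entries have opposite signs: (-4, 2), (-3, 4), (0, 2). Count: 3.

3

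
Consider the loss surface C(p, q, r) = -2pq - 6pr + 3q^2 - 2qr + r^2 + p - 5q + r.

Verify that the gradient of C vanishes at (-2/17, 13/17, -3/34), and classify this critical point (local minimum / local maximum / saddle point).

∇C = (-2q - 6r + 1, -2p + 6q - 2r - 5, -6p - 2q + 2r + 1); substituting (-2/17, 13/17, -3/34) gives ∇C = (0, 0, 0), so (-2/17, 13/17, -3/34) is indeed a critical point.
The Hessian is constant: H = [[0, -2, -6], [-2, 6, -2], [-6, -2, 2]].
Leading principal minors: Δ₁ = 0, Δ₂ = -4, Δ₃ = -272.
The minors fit neither the all-positive nor the alternating-sign pattern, so H is indefinite: a saddle point.

saddle point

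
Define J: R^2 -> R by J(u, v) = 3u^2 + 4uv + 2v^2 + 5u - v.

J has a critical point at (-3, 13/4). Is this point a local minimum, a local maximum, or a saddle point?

local minimum

The Hessian of J is constant: H = [[6, 4], [4, 4]].
det(H) = 6·4 − 4² = 8.
det(H) > 0 and tr(H) = 10 > 0, so H is positive definite and the point is a local minimum.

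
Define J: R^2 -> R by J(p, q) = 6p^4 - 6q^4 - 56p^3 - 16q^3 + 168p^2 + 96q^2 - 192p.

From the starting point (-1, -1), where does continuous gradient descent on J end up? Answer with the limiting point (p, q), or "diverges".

J is separable, so gradient descent decouples: p follows -∂J/∂p, q follows -∂J/∂q.
∂J/∂p = 24(p - 4)(p - 2)(p - 1); at p=-1 this is -720, so p increases.
∂J/∂q = -24q(q - 2)(q + 4); at q=-1 this is -216, so q increases.
p converges to its nearest critical value 1 (a local min of the p-part); q converges to 0. The iterate converges to (1, 0).

(1, 0)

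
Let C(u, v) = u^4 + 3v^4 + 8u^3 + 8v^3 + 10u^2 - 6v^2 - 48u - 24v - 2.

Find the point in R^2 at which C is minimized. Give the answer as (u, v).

C(u,v) separates as P(u) + Q(v) − 2, so its minimum is min P + min Q − 2.
P'(u) = 4(u - 1)(u + 3)(u + 4) vanishes at u ∈ {-4, -3, 1}; Q'(v) = 12(v - 1)(v + 1)(v + 2) vanishes at v ∈ {-2, -1, 1}.
Local minima of P (where P''>0): P(-4)=96, P(1)=-29. Local minima of Q: Q(-2)=8, Q(1)=-19.
So the global minimum of C is P(1) + Q(1) − 2 = -29 − 19 − 2 = -50, attained at (1, 1).

(1, 1)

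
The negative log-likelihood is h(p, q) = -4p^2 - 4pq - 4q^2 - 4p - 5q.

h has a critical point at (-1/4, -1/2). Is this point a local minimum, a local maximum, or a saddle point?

The Hessian of h is constant: H = [[-8, -4], [-4, -8]].
det(H) = (-8)·(-8) − (-4)² = 48.
det(H) > 0 and tr(H) = -16 < 0, so H is negative definite and the point is a local maximum.

local maximum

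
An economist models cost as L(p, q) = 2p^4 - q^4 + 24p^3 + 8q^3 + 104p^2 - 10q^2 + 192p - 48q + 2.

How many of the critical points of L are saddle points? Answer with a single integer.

5

L separates as a function of p plus a function of q, so ∇L=0 decouples.
∂L/∂p = 8(p + 2)(p + 3)(p + 4) = 0 at p ∈ {-4, -3, -2}; ∂L/∂q = -4(q - 4)(q - 3)(q + 1) = 0 at q ∈ {-1, 3, 4}.
The Hessian is diagonal: diag(L_pp, L_qq). Second derivatives: L_pp(-4)=16, L_pp(-3)=-8, L_pp(-2)=16; L_qq(-1)=-80, L_qq(3)=16, L_qq(4)=-20.
Saddle points occur where the two diagonal entries have opposite signs: (-4, -1), (-4, 4), (-3, 3), (-2, -1), (-2, 4). Count: 5.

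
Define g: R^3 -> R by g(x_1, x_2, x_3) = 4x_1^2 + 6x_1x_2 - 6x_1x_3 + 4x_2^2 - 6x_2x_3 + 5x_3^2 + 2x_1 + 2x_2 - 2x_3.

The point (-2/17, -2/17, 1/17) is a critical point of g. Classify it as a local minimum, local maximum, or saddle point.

The Hessian is constant: H = [[8, 6, -6], [6, 8, -6], [-6, -6, 10]].
Leading principal minors: Δ₁ = 8, Δ₂ = 28, Δ₃ = 136.
All leading minors are positive, so H is positive definite: a local minimum.

local minimum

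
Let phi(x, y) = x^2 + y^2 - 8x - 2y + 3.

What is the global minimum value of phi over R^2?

phi(x,y) separates as P(x) + Q(y) + 3, so its minimum is min P + min Q + 3.
P'(x) = 2x - 8 vanishes at x ∈ {4}; Q'(y) = 2y - 2 vanishes at y ∈ {1}.
Local minima of P (where P''>0): P(4)=-16. Local minima of Q: Q(1)=-1.
So the global minimum of phi is P(4) + Q(1) + 3 = -16 − 1 + 3 = -14, attained at (4, 1).

-14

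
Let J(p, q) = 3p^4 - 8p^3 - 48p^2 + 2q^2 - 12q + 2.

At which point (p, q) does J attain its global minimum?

J(p,q) separates as A(p) + B(q) + 2, so its minimum is min A + min B + 2.
A'(p) = 12p(p - 4)(p + 2) vanishes at p ∈ {-2, 0, 4}; B'(q) = 4q - 12 vanishes at q ∈ {3}.
Local minima of A (where A''>0): A(-2)=-80, A(4)=-512. Local minima of B: B(3)=-18.
So the global minimum of J is A(4) + B(3) + 2 = -512 − 18 + 2 = -528, attained at (4, 3).

(4, 3)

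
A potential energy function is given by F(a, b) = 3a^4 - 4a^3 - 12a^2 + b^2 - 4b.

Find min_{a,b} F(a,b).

F(a,b) separates as P(a) + Q(b), so its minimum is min P + min Q.
P'(a) = 12a(a - 2)(a + 1) vanishes at a ∈ {-1, 0, 2}; Q'(b) = 2b - 4 vanishes at b ∈ {2}.
Local minima of P (where P''>0): P(-1)=-5, P(2)=-32. Local minima of Q: Q(2)=-4.
So the global minimum of F is P(2) + Q(2) = -32 − 4 = -36, attained at (2, 2).

-36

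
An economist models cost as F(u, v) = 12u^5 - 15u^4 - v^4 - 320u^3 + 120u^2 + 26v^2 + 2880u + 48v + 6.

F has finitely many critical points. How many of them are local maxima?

F separates as a function of u plus a function of v, so ∇F=0 decouples.
∂F/∂u = 60(u - 4)(u - 2)(u + 2)(u + 3) = 0 at u ∈ {-3, -2, 2, 4}; ∂F/∂v = -4(v - 4)(v + 1)(v + 3) = 0 at v ∈ {-3, -1, 4}.
The Hessian is diagonal: diag(F_uu, F_vv). Second derivatives: F_uu(-3)=-2100, F_uu(-2)=1440, F_uu(2)=-2400, F_uu(4)=5040; F_vv(-3)=-56, F_vv(-1)=40, F_vv(4)=-140.
Local maxima occur where both diagonal entries negative: (-3, -3), (-3, 4), (2, -3), (2, 4). Count: 4.

4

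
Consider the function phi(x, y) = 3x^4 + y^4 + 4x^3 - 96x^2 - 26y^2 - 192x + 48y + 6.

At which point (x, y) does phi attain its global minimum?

phi(x,y) separates as P(x) + Q(y) + 6, so its minimum is min P + min Q + 6.
P'(x) = 12(x - 4)(x + 1)(x + 4) vanishes at x ∈ {-4, -1, 4}; Q'(y) = 4(y - 3)(y - 1)(y + 4) vanishes at y ∈ {-4, 1, 3}.
Local minima of P (where P''>0): P(-4)=-256, P(4)=-1280. Local minima of Q: Q(-4)=-352, Q(3)=-9.
So the global minimum of phi is P(4) + Q(-4) + 6 = -1280 − 352 + 6 = -1626, attained at (4, -4).

(4, -4)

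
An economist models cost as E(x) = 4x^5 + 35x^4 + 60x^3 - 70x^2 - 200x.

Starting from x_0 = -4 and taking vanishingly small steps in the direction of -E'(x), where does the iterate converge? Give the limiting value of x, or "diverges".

E'(x) = 20(x - 1)(x + 1)(x + 2)(x + 5), so E'(-4) = -600.
Gradient descent moves in the -E' direction, i.e. x is increasing.
The nearest critical point in that direction is x = -2, where E'' = 180 > 0 (a local minimum). The iterate converges there.

-2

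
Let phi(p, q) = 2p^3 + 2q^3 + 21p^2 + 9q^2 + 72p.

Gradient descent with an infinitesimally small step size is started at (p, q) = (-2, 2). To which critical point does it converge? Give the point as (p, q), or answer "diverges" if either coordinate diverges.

(-3, 0)

phi is separable, so gradient descent decouples: p follows -∂phi/∂p, q follows -∂phi/∂q.
∂phi/∂p = 6(p + 3)(p + 4); at p=-2 this is 12, so p decreases.
∂phi/∂q = 6q(q + 3); at q=2 this is 60, so q decreases.
p converges to its nearest critical value -3 (a local min of the p-part); q converges to 0. The iterate converges to (-3, 0).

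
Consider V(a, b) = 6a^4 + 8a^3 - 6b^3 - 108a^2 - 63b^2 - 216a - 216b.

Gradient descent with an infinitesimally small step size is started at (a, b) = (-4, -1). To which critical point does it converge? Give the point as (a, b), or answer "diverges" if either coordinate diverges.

diverges

V is separable, so gradient descent decouples: a follows -∂V/∂a, b follows -∂V/∂b.
∂V/∂a = 24(a - 3)(a + 1)(a + 3); at a=-4 this is -504, so a increases.
∂V/∂b = -18(b + 3)(b + 4); at b=-1 this is -108, so b increases.
The b-coordinate has no critical point in that direction and runs off to infinity.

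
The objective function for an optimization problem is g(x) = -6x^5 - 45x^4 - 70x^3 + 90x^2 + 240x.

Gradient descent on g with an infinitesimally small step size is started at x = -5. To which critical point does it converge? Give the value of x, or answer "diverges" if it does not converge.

-4

g'(x) = -30(x - 1)(x + 1)(x + 2)(x + 4), so g'(-5) = -2160.
Gradient descent moves in the -g' direction, i.e. x is increasing.
The nearest critical point in that direction is x = -4, where g'' = 900 > 0 (a local minimum). The iterate converges there.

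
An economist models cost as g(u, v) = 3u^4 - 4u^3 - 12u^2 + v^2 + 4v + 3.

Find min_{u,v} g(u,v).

g(u,v) separates as P(u) + Q(v) + 3, so its minimum is min P + min Q + 3.
P'(u) = 12u(u - 2)(u + 1) vanishes at u ∈ {-1, 0, 2}; Q'(v) = 2v + 4 vanishes at v ∈ {-2}.
Local minima of P (where P''>0): P(-1)=-5, P(2)=-32. Local minima of Q: Q(-2)=-4.
So the global minimum of g is P(2) + Q(-2) + 3 = -32 − 4 + 3 = -33, attained at (2, -2).

-33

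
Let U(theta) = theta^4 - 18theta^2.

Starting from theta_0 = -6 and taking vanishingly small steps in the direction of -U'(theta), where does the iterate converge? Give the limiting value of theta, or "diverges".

U'(theta) = 4theta(theta - 3)(theta + 3), so U'(-6) = -648.
Gradient descent moves in the -U' direction, i.e. theta is increasing.
The nearest critical point in that direction is theta = -3, where U'' = 72 > 0 (a local minimum). The iterate converges there.

-3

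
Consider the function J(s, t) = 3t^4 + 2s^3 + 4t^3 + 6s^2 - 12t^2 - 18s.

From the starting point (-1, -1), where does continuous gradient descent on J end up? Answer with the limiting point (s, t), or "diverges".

J is separable, so gradient descent decouples: s follows -∂J/∂s, t follows -∂J/∂t.
∂J/∂s = 6(s - 1)(s + 3); at s=-1 this is -24, so s increases.
∂J/∂t = 12t(t - 1)(t + 2); at t=-1 this is 24, so t decreases.
s converges to its nearest critical value 1 (a local min of the s-part); t converges to -2. The iterate converges to (1, -2).

(1, -2)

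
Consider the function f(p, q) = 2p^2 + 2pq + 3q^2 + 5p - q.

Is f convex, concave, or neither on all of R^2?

f is quadratic, so its Hessian is the constant matrix H = [[4, 2], [2, 6]].
det(H) = 20, tr(H) = 10.
det(H) > 0 and tr(H) > 0, so H is positive definite everywhere: convex.

convex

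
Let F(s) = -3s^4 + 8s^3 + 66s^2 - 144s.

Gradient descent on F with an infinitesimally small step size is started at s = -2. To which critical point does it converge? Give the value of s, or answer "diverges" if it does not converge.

1

F'(s) = -12(s - 4)(s - 1)(s + 3), so F'(-2) = -216.
Gradient descent moves in the -F' direction, i.e. s is increasing.
The nearest critical point in that direction is s = 1, where F'' = 144 > 0 (a local minimum). The iterate converges there.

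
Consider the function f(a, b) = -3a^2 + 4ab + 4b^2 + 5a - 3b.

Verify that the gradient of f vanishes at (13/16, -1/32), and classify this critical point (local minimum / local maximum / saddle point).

∇f = (-6a + 4b + 5, 4a + 8b - 3); substituting (13/16, -1/32) gives ∇f = (0, 0), so (13/16, -1/32) is indeed a critical point.
The Hessian of f is constant: H = [[-6, 4], [4, 8]].
det(H) = (-6)·8 − 4² = -64.
Since det(H) < 0, H is indefinite and the critical point is a saddle point.

saddle point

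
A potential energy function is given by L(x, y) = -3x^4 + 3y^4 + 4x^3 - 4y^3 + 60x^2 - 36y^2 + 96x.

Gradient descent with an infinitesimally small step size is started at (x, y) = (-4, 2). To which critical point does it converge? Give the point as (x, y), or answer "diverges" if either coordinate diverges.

diverges

L is separable, so gradient descent decouples: x follows -∂L/∂x, y follows -∂L/∂y.
∂L/∂x = -12(x - 4)(x + 1)(x + 2); at x=-4 this is 576, so x decreases.
∂L/∂y = 12y(y - 3)(y + 2); at y=2 this is -96, so y increases.
The x-coordinate has no critical point in that direction and runs off to infinity.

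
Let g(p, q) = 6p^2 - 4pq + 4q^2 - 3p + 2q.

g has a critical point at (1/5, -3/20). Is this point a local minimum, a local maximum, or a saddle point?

local minimum

The Hessian of g is constant: H = [[12, -4], [-4, 8]].
det(H) = 12·8 − (-4)² = 80.
det(H) > 0 and tr(H) = 20 > 0, so H is positive definite and the point is a local minimum.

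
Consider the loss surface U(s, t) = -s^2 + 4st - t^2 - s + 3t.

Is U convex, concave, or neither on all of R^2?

neither

U is quadratic, so its Hessian is the constant matrix H = [[-2, 4], [4, -2]].
det(H) = -12, tr(H) = -4.
det(H) < 0, so H is indefinite: neither convex nor concave.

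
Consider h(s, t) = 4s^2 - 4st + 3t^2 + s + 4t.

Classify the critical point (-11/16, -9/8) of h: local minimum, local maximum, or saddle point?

local minimum

The Hessian of h is constant: H = [[8, -4], [-4, 6]].
det(H) = 8·6 − (-4)² = 32.
det(H) > 0 and tr(H) = 14 > 0, so H is positive definite and the point is a local minimum.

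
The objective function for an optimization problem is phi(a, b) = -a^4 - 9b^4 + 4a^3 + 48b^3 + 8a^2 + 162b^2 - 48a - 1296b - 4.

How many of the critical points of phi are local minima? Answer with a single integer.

1

phi separates as a function of a plus a function of b, so ∇phi=0 decouples.
∂phi/∂a = -4(a - 3)(a - 2)(a + 2) = 0 at a ∈ {-2, 2, 3}; ∂phi/∂b = -36(b - 4)(b - 3)(b + 3) = 0 at b ∈ {-3, 3, 4}.
The Hessian is diagonal: diag(phi_aa, phi_bb). Second derivatives: phi_aa(-2)=-80, phi_aa(2)=16, phi_aa(3)=-20; phi_bb(-3)=-1512, phi_bb(3)=216, phi_bb(4)=-252.
Local minima occur where both diagonal entries positive: (2, 3). Count: 1.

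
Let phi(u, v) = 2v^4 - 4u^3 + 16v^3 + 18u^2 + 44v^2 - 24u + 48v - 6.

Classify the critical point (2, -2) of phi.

local maximum

The mixed partial ∂²phi/∂u∂v is 0, so the Hessian at any point is diag(phi_uu, phi_vv) = diag(12(-2u + 3), 8(3v^2 + 12v + 11)).
At (2, -2): H = diag(-12, -8).
Both eigenvalues are negative, so H is negative definite: a local maximum.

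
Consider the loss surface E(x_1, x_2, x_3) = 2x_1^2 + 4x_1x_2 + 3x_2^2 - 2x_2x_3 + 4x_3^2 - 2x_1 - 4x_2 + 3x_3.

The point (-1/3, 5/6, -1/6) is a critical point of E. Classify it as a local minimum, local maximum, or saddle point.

local minimum

The Hessian is constant: H = [[4, 4, 0], [4, 6, -2], [0, -2, 8]].
Leading principal minors: Δ₁ = 4, Δ₂ = 8, Δ₃ = 48.
All leading minors are positive, so H is positive definite: a local minimum.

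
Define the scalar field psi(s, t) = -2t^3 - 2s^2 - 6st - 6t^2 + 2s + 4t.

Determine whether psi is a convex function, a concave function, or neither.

The term -2t^3 is cubic, so the Hessian is not constant.
∂²psi/∂t² = -12t - 12, which takes both signs as t varies (negative for sufficiently large t). A diagonal entry of the Hessian changing sign means the Hessian is neither positive- nor negative-semidefinite on all of R^2.

neither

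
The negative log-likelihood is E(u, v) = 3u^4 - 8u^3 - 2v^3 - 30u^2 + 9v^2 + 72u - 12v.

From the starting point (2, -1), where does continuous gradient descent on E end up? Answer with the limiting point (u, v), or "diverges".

(3, 1)

E is separable, so gradient descent decouples: u follows -∂E/∂u, v follows -∂E/∂v.
∂E/∂u = 12(u - 3)(u - 1)(u + 2); at u=2 this is -48, so u increases.
∂E/∂v = -6(v - 2)(v - 1); at v=-1 this is -36, so v increases.
u converges to its nearest critical value 3 (a local min of the u-part); v converges to 1. The iterate converges to (3, 1).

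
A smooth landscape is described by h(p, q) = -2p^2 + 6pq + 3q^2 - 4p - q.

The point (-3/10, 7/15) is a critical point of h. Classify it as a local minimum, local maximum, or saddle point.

saddle point

The Hessian of h is constant: H = [[-4, 6], [6, 6]].
det(H) = (-4)·6 − 6² = -60.
Since det(H) < 0, H is indefinite and the critical point is a saddle point.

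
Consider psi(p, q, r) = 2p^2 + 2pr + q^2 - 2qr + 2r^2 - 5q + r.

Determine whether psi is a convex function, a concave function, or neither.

convex

psi is quadratic, so its Hessian is the constant matrix H = [[4, 0, 2], [0, 2, -2], [2, -2, 4]].
Leading principal minors: 4, 8, 8.
All positive ⇒ H ≻ 0 ⇒ convex.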